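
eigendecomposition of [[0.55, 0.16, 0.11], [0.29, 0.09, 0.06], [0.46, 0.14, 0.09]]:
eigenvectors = [[-0.71, -0.33, -0.12], [-0.38, 0.82, -0.24], [-0.59, 0.46, 0.96]]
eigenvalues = [0.73, 0.01, -0.0]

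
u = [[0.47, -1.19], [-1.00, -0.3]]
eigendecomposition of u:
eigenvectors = [[0.84, 0.61], [-0.54, 0.79]]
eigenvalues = [1.24, -1.07]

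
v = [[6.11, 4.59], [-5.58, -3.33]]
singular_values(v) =[10.02, 0.53]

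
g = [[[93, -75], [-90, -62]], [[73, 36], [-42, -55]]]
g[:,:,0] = [[93, -90], [73, -42]]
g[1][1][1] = -55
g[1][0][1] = 36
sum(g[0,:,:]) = -134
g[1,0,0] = 73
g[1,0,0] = 73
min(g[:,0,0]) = 73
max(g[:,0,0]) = 93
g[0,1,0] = -90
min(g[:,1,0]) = -90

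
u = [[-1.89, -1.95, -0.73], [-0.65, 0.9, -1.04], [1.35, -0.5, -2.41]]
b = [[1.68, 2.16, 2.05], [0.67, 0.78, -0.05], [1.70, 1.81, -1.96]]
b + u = [[-0.21, 0.21, 1.32], [0.02, 1.68, -1.09], [3.05, 1.31, -4.37]]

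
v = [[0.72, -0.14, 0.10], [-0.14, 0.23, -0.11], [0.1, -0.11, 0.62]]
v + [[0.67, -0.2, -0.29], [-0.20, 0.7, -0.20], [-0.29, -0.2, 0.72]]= [[1.39,-0.34,-0.19], [-0.34,0.93,-0.31], [-0.19,-0.31,1.34]]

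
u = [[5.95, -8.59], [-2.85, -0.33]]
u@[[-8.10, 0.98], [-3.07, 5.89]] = [[-21.82, -44.76], [24.1, -4.74]]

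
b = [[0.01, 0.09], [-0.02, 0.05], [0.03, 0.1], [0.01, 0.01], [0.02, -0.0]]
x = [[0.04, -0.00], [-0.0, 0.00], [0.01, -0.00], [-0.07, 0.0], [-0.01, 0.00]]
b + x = [[0.05, 0.09], [-0.02, 0.05], [0.04, 0.10], [-0.06, 0.01], [0.01, 0.0]]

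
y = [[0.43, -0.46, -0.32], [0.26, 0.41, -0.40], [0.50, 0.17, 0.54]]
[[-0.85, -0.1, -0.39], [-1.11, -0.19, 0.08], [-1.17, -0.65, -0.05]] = y @ [[-2.5, -0.81, -0.34], [-0.75, -0.29, 0.49], [0.38, -0.36, 0.07]]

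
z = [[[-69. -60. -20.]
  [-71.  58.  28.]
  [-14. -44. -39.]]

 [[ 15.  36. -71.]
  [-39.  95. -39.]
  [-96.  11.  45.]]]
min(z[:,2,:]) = -96.0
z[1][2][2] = 45.0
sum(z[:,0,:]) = -169.0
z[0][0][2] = -20.0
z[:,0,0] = [-69.0, 15.0]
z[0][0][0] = -69.0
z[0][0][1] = -60.0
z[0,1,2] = 28.0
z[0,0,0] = -69.0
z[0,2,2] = -39.0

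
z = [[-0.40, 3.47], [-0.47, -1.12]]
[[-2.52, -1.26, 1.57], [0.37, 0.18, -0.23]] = z @ [[0.74, 0.37, -0.46],[-0.64, -0.32, 0.4]]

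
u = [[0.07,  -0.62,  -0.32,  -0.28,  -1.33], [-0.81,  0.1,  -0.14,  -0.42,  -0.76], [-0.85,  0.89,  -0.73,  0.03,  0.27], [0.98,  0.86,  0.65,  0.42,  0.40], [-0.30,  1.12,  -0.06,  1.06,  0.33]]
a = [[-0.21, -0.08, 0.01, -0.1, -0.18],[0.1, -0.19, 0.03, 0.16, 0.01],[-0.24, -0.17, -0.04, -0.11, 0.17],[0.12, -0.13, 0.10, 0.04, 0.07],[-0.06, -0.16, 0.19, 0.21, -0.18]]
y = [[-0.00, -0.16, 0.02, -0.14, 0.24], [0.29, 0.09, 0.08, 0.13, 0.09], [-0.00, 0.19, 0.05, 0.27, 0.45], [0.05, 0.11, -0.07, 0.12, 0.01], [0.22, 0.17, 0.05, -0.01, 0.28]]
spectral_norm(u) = 2.41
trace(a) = -0.58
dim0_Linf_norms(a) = [0.24, 0.19, 0.19, 0.21, 0.18]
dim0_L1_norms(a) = [0.73, 0.73, 0.37, 0.62, 0.61]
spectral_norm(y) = 0.70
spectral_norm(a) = 0.45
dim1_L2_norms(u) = [1.53, 1.2, 1.46, 1.57, 1.61]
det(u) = 1.27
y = a @ u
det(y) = 0.00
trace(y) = 0.54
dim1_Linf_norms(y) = [0.24, 0.29, 0.45, 0.12, 0.28]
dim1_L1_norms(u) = [2.62, 2.23, 2.77, 3.31, 2.87]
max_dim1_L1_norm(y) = 0.96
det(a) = 0.00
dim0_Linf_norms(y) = [0.29, 0.19, 0.08, 0.27, 0.45]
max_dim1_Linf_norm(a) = 0.24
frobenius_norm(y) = 0.86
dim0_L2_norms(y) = [0.37, 0.33, 0.13, 0.35, 0.59]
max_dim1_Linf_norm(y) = 0.45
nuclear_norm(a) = 1.37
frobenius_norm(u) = 3.31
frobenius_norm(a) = 0.70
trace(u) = 0.19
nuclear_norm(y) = 1.57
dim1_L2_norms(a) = [0.3, 0.27, 0.36, 0.22, 0.38]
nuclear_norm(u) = 6.37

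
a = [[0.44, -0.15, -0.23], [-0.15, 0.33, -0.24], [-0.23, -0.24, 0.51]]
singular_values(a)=[0.74, 0.54, 0.01]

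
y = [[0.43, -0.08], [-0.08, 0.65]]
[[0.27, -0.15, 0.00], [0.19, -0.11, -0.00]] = y @ [[0.69, -0.38, 0.01],[0.37, -0.21, 0.00]]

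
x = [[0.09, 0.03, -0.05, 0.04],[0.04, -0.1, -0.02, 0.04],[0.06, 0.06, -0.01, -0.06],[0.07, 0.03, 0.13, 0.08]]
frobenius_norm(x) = 0.26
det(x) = -0.00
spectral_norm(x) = 0.17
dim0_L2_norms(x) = [0.13, 0.12, 0.14, 0.11]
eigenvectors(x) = [[-0.61+0.00j, 0.37+0.05j, 0.37-0.05j, 0.27+0.00j], [-0.22+0.00j, (-0.01+0.14j), -0.01-0.14j, -0.89+0.00j], [(-0.02+0j), (0.2-0.59j), (0.2+0.59j), 0.31+0.00j], [(-0.76+0j), -0.67+0.00j, (-0.67-0j), -0.18+0.00j]]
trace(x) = 0.06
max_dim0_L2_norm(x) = 0.14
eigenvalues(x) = [(0.15+0j), 0.1j, -0.1j, (-0.1+0j)]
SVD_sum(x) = [[0.02, 0.01, 0.03, 0.02], [0.01, 0.0, 0.01, 0.00], [0.00, 0.00, 0.01, 0.00], [0.09, 0.03, 0.11, 0.08]] + [[0.01, 0.03, -0.0, -0.02], [-0.02, -0.08, 0.01, 0.04], [0.02, 0.08, -0.01, -0.04], [-0.00, -0.01, 0.00, 0.0]] + [[0.07, -0.02, -0.06, 0.02], [0.05, -0.01, -0.04, 0.01], [0.02, -0.01, -0.02, 0.00], [-0.02, 0.01, 0.02, -0.0]] + [[-0.01, 0.01, -0.01, 0.02], [0.01, -0.01, 0.01, -0.02], [0.01, -0.02, 0.01, -0.02], [0.00, -0.0, 0.0, -0.0]]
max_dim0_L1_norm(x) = 0.26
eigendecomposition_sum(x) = [[(0.08+0j), (0.02+0j), 0.01+0.00j, (0.05+0j)], [(0.03+0j), (0.01+0j), 0j, (0.02+0j)], [0.00+0.00j, 0.00+0.00j, 0.00+0.00j, 0.00+0.00j], [0.10+0.00j, (0.02+0j), 0.01+0.00j, (0.06+0j)]] + [[(0.01+0.02j), (-0.01+0.01j), -0.03+0.00j, -0.00-0.02j], [(-0.01+0j), -0.00-0.00j, (-0-0.01j), (0.01-0j)], [0.03-0.01j, (0.01+0.02j), (-0.01+0.06j), (-0.03-0j)], [-0.02-0.03j, (0.01-0.02j), 0.06-0.01j, 0.01+0.03j]] + [[0.01-0.02j, -0.01-0.01j, -0.03-0.00j, (-0+0.02j)], [-0.01-0.00j, (-0+0j), -0.00+0.01j, (0.01+0j)], [0.03+0.01j, 0.01-0.02j, -0.01-0.06j, -0.03+0.00j], [(-0.02+0.03j), (0.01+0.02j), 0.06+0.01j, (0.01-0.03j)]] + [[-0.01-0.00j,  (0.03+0j),  0.01-0.00j,  -0.00-0.00j], [(0.02+0j),  -0.10-0.00j,  -0.02+0.00j,  (0.01+0j)], [-0.01-0.00j,  (0.03+0j),  (0.01-0j),  (-0-0j)], [(0.01+0j),  -0.02-0.00j,  (-0+0j),  0j]]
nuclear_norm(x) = 0.48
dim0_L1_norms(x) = [0.26, 0.22, 0.21, 0.22]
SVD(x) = [[-0.25, -0.24, 0.78, -0.52], [-0.05, 0.68, 0.53, 0.51], [-0.05, -0.69, 0.23, 0.68], [-0.97, 0.06, -0.24, 0.07]] @ diag([0.1735278647404094, 0.13573912786722783, 0.12501461425991195, 0.05034198591557513]) @ [[-0.55, -0.19, -0.64, -0.50], [-0.24, -0.85, 0.09, 0.47], [0.71, -0.19, -0.66, 0.16], [0.38, -0.46, 0.37, -0.71]]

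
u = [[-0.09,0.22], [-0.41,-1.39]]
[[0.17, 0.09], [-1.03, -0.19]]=u @ [[-0.06, -0.38], [0.76, 0.25]]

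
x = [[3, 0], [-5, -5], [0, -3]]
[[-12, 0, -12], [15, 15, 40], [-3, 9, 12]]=x @ [[-4, 0, -4], [1, -3, -4]]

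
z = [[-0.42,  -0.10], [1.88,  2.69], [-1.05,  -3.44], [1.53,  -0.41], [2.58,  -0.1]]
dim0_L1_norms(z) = [7.46, 6.74]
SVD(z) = [[0.07,0.10],[-0.66,0.01],[0.68,-0.4],[-0.11,-0.52],[-0.28,-0.75]] @ diag([4.982017300691831, 2.8719163664019316]) @ [[-0.58, -0.82], [-0.82, 0.58]]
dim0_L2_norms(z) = [3.72, 4.39]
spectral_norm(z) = 4.98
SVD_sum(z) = [[-0.19, -0.26], [1.90, 2.67], [-1.98, -2.78], [0.32, 0.45], [0.82, 1.15]] + [[-0.23,0.16], [-0.02,0.02], [0.93,-0.66], [1.21,-0.86], [1.76,-1.25]]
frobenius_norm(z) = 5.75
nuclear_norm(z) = 7.85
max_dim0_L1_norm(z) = 7.46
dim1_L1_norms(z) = [0.52, 4.57, 4.49, 1.94, 2.68]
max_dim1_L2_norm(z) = 3.6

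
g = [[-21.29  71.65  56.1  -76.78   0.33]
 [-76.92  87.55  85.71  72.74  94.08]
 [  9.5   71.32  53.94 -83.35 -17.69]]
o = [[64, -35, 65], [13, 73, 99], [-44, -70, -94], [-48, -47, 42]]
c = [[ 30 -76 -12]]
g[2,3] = -83.35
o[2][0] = -44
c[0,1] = -76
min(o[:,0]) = -48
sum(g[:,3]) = -87.39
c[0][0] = 30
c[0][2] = -12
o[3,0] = -48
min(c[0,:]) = -76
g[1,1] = 87.55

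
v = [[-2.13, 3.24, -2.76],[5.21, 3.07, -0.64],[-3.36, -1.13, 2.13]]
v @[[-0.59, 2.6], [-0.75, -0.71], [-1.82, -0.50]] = [[3.85, -6.46], [-4.21, 11.69], [-1.05, -9.00]]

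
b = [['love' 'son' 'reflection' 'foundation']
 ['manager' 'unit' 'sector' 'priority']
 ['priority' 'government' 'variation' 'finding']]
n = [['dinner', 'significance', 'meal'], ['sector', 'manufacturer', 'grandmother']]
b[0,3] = 'foundation'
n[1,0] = 'sector'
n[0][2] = 'meal'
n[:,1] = ['significance', 'manufacturer']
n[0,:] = ['dinner', 'significance', 'meal']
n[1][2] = 'grandmother'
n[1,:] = ['sector', 'manufacturer', 'grandmother']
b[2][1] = 'government'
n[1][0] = 'sector'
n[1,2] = 'grandmother'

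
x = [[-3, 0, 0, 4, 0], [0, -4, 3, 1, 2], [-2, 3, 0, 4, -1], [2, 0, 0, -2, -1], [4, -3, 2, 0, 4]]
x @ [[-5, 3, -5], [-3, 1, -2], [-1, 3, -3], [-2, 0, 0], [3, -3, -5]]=[[7, -9, 15], [13, -1, -11], [-10, 0, 9], [-9, 9, -5], [-1, 3, -40]]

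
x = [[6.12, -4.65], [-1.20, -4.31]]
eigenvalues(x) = [6.63, -4.82]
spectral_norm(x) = 7.93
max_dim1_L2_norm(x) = 7.69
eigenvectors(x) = [[0.99, 0.39],[-0.11, 0.92]]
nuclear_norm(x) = 11.96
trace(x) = 1.81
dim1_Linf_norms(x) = [6.12, 4.31]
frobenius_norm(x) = 8.89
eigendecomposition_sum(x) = [[6.33, -2.69], [-0.69, 0.30]] + [[-0.21, -1.96], [-0.51, -4.61]]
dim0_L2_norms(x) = [6.24, 6.34]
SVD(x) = [[-0.96, -0.28], [-0.28, 0.96]] @ diag([7.927271213902258, 4.0312989347400965]) @ [[-0.70, 0.72], [-0.72, -0.70]]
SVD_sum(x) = [[5.30, -5.45], [1.57, -1.62]] + [[0.82, 0.80], [-2.77, -2.69]]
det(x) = -31.96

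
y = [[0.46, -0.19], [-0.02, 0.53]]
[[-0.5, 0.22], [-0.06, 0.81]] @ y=[[-0.23, 0.21],[-0.04, 0.44]]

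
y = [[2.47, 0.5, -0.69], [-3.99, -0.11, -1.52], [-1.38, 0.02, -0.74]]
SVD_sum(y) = [[2.19,  0.14,  0.54], [-4.11,  -0.26,  -1.00], [-1.47,  -0.09,  -0.36]] + [[0.28, 0.36, -1.23], [0.12, 0.15, -0.52], [0.09, 0.11, -0.38]] + [[0.00, -0.00, -0.00], [0.00, -0.00, -0.0], [-0.00, 0.0, 0.0]]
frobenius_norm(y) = 5.25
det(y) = 0.01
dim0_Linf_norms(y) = [3.99, 0.5, 1.52]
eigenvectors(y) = [[-0.54, -0.07, 0.12], [0.8, 0.92, -0.96], [0.27, 0.38, -0.26]]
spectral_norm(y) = 5.03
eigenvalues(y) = [2.08, -0.45, -0.01]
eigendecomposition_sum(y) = [[2.44,0.55,-0.89], [-3.61,-0.81,1.32], [-1.22,-0.28,0.45]] + [[0.03, -0.05, 0.21], [-0.38, 0.73, -2.91], [-0.16, 0.30, -1.21]] + [[0.00,0.0,-0.01],  [-0.01,-0.03,0.06],  [-0.0,-0.01,0.02]]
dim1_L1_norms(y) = [3.66, 5.62, 2.14]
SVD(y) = [[-0.45, -0.89, -0.12],[0.84, -0.37, -0.39],[0.3, -0.28, 0.91]] @ diag([5.034214014936213, 1.476037925885227, 0.0011371755618115973]) @ [[-0.97, -0.06, -0.24], [-0.21, -0.28, 0.94], [-0.12, 0.96, 0.25]]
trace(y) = 1.62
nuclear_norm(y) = 6.51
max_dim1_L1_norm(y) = 5.62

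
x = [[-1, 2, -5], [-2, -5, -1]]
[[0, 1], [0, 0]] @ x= [[-2, -5, -1], [0, 0, 0]]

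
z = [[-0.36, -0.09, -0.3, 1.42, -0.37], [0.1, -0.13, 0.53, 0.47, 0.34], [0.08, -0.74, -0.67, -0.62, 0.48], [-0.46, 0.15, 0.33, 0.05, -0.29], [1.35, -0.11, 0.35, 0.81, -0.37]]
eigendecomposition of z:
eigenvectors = [[(0.23+0.54j), (0.23-0.54j), -0.34+0.00j, -0.02-0.02j, (-0.02+0.02j)], [-0.01-0.15j, (-0.01+0.15j), -0.02+0.00j, (-0.69+0j), -0.69-0.00j], [0.14-0.32j, (0.14+0.32j), (-0.56+0j), (0.29-0.37j), 0.29+0.37j], [(-0.26+0.22j), (-0.26-0.22j), 0.23+0.00j, -0.08-0.18j, -0.08+0.18j], [(0.63+0j), (0.63-0j), (0.72+0j), -0.39-0.33j, -0.39+0.33j]]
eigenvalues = [(-0.13+1.29j), (-0.13-1.29j), (-1.02+0j), (-0.1+0.57j), (-0.1-0.57j)]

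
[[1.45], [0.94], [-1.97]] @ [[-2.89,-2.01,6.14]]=[[-4.19, -2.91, 8.9], [-2.72, -1.89, 5.77], [5.69, 3.96, -12.10]]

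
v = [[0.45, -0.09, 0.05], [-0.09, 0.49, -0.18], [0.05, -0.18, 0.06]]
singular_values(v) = [0.62, 0.39, 0.01]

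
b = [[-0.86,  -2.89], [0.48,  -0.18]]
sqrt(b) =[[0.32, -2.41],[0.4, 0.88]]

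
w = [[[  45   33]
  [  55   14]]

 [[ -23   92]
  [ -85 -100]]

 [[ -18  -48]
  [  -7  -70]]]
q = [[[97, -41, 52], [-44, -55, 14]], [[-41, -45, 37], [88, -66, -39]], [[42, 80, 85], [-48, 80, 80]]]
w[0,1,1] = 14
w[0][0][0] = 45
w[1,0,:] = [-23, 92]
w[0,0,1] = 33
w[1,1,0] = -85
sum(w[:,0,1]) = 77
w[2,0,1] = -48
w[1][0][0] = -23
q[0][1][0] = -44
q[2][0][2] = 85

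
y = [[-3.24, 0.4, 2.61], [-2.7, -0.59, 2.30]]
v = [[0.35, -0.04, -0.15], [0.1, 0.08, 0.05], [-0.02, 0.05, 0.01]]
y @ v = [[-1.15, 0.29, 0.53], [-1.05, 0.18, 0.4]]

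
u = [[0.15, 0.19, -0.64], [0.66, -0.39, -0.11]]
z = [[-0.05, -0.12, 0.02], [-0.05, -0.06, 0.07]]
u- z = [[0.2, 0.31, -0.66], [0.71, -0.33, -0.18]]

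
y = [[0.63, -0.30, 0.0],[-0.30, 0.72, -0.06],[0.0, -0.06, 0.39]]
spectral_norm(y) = 0.98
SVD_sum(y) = [[0.41, -0.48, 0.05], [-0.48, 0.57, -0.06], [0.05, -0.06, 0.01]] + [[0.11,0.08,-0.17], [0.08,0.06,-0.12], [-0.17,-0.12,0.25]] + [[0.1, 0.10, 0.12], [0.1, 0.10, 0.12], [0.12, 0.12, 0.14]]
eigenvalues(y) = [0.98, 0.34, 0.42]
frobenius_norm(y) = 1.12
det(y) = 0.14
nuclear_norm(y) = 1.74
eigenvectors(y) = [[-0.65, -0.55, -0.52], [0.76, -0.54, -0.37], [-0.08, -0.64, 0.77]]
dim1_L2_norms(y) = [0.7, 0.78, 0.39]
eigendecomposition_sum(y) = [[0.41, -0.48, 0.05], [-0.48, 0.57, -0.06], [0.05, -0.06, 0.01]] + [[0.10, 0.1, 0.12], [0.10, 0.10, 0.12], [0.12, 0.12, 0.14]] + [[0.11, 0.08, -0.17], [0.08, 0.06, -0.12], [-0.17, -0.12, 0.25]]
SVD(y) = [[-0.65, -0.52, 0.55],  [0.76, -0.37, 0.54],  [-0.08, 0.77, 0.64]] @ diag([0.9818634939744231, 0.4188086500666893, 0.33932785595888765]) @ [[-0.65, 0.76, -0.08], [-0.52, -0.37, 0.77], [0.55, 0.54, 0.64]]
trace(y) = 1.74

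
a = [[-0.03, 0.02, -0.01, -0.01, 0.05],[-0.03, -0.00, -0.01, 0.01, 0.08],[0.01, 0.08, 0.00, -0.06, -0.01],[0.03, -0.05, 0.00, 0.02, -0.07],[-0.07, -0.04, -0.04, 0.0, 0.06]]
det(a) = 0.00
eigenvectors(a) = [[-0.11-0.27j, (-0.11+0.27j), (0.1+0j), 0.53+0.00j, 0.12+0.00j], [-0.01-0.40j, (-0.01+0.4j), 0.38+0.00j, (-0.49+0j), -0.35+0.00j], [(-0.55+0j), (-0.55-0j), -0.69+0.00j, 0.13+0.00j, 0.88+0.00j], [0.32+0.34j, 0.32-0.34j, 0.60+0.00j, (-0.6+0j), 0.00+0.00j], [(0.31-0.37j), 0.31+0.37j, -0.10+0.00j, (0.34+0j), (0.31+0j)]]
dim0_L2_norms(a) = [0.09, 0.1, 0.04, 0.06, 0.13]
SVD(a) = [[-0.38, -0.18, 0.01, 0.20, -0.89], [-0.53, 0.03, 0.47, -0.70, 0.06], [0.07, -0.81, -0.45, -0.38, 0.04], [0.47, 0.45, -0.29, -0.56, -0.42], [-0.60, 0.34, -0.70, 0.01, 0.18]] @ diag([0.1583273955893444, 0.12167837428853996, 0.04634924892468208, 0.008665607948804745, 0.0018610210607975092]) @ [[0.53, -0.01, 0.21, 0.02, -0.82],[-0.12, -0.86, -0.10, 0.49, -0.08],[0.47, 0.15, 0.5, 0.55, 0.44],[-0.70, 0.21, 0.55, 0.27, -0.30],[0.05, -0.45, 0.62, -0.62, 0.17]]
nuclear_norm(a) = 0.34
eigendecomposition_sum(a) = [[(-0.01+0.01j),  0.01+0.02j,  -0.00+0.01j,  (-0-0.01j),  0.03-0.01j], [(-0.02+0.01j),  0.03j,  -0.01+0.01j,  (-0-0.01j),  (0.04+0j)], [(0.02+0.03j),  0.04-0.00j,  (0.01+0.01j),  (-0.01+0j),  -0.05j], [0.01-0.03j,  -0.02-0.02j,  0.00-0.02j,  (0.01+0.01j),  (-0.03+0.03j)], [-0.03-0.01j,  -0.02+0.03j,  (-0.02+0j),  (0.01-0.01j),  (0.03+0.03j)]] + [[(-0.01-0.01j), 0.01-0.02j, -0.00-0.01j, (-0+0.01j), (0.03+0.01j)], [(-0.02-0.01j), 0.00-0.03j, -0.01-0.01j, (-0+0.01j), (0.04-0j)], [0.02-0.03j, (0.04+0j), (0.01-0.01j), (-0.01-0j), 0.05j], [0.01+0.03j, -0.02+0.02j, 0.02j, (0.01-0.01j), -0.03-0.03j], [-0.03+0.01j, -0.02-0.03j, -0.02-0.00j, (0.01+0.01j), (0.03-0.03j)]] + [[-0j, -0j, -0j, 0.00-0.00j, -0.00+0.00j], [0.00-0.00j, -0j, 0.00-0.00j, 0.00-0.00j, -0.00+0.00j], [-0.01+0.00j, -0.00+0.00j, (-0+0j), (-0+0j), -0j], [(0.01-0j), -0j, -0j, -0j, (-0+0j)], [(-0+0j), (-0+0j), (-0+0j), (-0+0j), -0j]] + [[(-0+0j), 0j, 0j, 0.00-0.00j, -0j], [-0j, (-0-0j), -0.00-0.00j, -0.00+0.00j, -0.00+0.00j], [-0.00+0.00j, 0j, 0.00+0.00j, -0j, 0.00-0.00j], [(0.01-0j), (-0-0j), -0.00-0.00j, -0.00+0.00j, -0.00+0.00j], [(-0+0j), 0j, 0.00+0.00j, 0.00-0.00j, 0.00-0.00j]] + [[(-0-0j), 0.00-0.00j, (-0+0j), -0.00+0.00j, -0.00+0.00j], [0.01+0.00j, -0.00+0.00j, (0.01-0j), (0.01-0j), (0.01-0j)], [(-0.02-0j), -0j, (-0.03+0j), (-0.03+0j), -0.02+0.00j], [(-0-0j), 0.00-0.00j, (-0+0j), (-0+0j), (-0+0j)], [-0.01-0.00j, -0j, -0.01+0.00j, (-0.01+0j), -0.01+0.00j]]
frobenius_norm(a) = 0.21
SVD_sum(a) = [[-0.03,0.0,-0.01,-0.00,0.05], [-0.04,0.00,-0.02,-0.0,0.07], [0.01,-0.0,0.0,0.00,-0.01], [0.04,-0.0,0.02,0.00,-0.06], [-0.05,0.00,-0.02,-0.0,0.08]] + [[0.0, 0.02, 0.00, -0.01, 0.00], [-0.00, -0.00, -0.0, 0.0, -0.0], [0.01, 0.08, 0.01, -0.05, 0.01], [-0.01, -0.05, -0.01, 0.03, -0.0], [-0.00, -0.04, -0.00, 0.02, -0.00]] + [[0.00, 0.00, 0.00, 0.0, 0.0], [0.01, 0.0, 0.01, 0.01, 0.01], [-0.01, -0.00, -0.01, -0.01, -0.01], [-0.01, -0.0, -0.01, -0.01, -0.01], [-0.02, -0.0, -0.02, -0.02, -0.01]] + [[-0.00, 0.00, 0.0, 0.00, -0.0], [0.0, -0.00, -0.00, -0.00, 0.0], [0.00, -0.00, -0.0, -0.00, 0.0], [0.00, -0.0, -0.0, -0.0, 0.00], [-0.0, 0.0, 0.00, 0.00, -0.0]] + [[-0.00,0.00,-0.0,0.00,-0.00], [0.0,-0.00,0.00,-0.0,0.00], [0.00,-0.00,0.0,-0.0,0.0], [-0.00,0.00,-0.00,0.00,-0.00], [0.0,-0.0,0.00,-0.00,0.00]]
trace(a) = 0.05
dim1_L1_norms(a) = [0.12, 0.13, 0.16, 0.17, 0.21]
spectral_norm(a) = 0.16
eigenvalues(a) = [(0.04+0.09j), (0.04-0.09j), (0.01+0j), (-0.01+0j), (-0.03+0j)]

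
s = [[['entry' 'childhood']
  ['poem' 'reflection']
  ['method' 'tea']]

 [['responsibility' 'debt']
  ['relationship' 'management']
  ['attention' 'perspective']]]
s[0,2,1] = 'tea'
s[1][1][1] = 'management'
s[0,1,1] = 'reflection'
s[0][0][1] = 'childhood'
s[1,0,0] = 'responsibility'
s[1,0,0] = 'responsibility'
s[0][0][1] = 'childhood'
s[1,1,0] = 'relationship'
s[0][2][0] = 'method'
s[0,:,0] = ['entry', 'poem', 'method']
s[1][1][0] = 'relationship'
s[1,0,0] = 'responsibility'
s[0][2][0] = 'method'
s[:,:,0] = [['entry', 'poem', 'method'], ['responsibility', 'relationship', 'attention']]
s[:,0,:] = [['entry', 'childhood'], ['responsibility', 'debt']]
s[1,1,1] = 'management'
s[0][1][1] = 'reflection'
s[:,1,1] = ['reflection', 'management']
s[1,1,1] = 'management'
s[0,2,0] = 'method'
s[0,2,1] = 'tea'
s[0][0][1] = 'childhood'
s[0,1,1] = 'reflection'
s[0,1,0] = 'poem'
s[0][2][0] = 'method'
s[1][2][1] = 'perspective'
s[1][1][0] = 'relationship'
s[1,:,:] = [['responsibility', 'debt'], ['relationship', 'management'], ['attention', 'perspective']]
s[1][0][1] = 'debt'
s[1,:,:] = [['responsibility', 'debt'], ['relationship', 'management'], ['attention', 'perspective']]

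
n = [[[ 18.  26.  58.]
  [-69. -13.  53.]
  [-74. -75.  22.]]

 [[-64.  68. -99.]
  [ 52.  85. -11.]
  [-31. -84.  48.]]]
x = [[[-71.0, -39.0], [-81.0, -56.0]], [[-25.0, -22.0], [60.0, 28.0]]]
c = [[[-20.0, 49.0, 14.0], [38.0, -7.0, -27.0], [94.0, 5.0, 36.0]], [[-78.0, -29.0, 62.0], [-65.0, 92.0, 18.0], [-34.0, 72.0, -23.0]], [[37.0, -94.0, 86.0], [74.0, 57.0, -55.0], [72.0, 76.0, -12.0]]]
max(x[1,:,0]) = 60.0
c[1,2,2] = -23.0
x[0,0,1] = -39.0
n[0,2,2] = 22.0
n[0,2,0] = -74.0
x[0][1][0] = -81.0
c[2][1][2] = -55.0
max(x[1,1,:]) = 60.0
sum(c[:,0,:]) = 27.0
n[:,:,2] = [[58.0, 53.0, 22.0], [-99.0, -11.0, 48.0]]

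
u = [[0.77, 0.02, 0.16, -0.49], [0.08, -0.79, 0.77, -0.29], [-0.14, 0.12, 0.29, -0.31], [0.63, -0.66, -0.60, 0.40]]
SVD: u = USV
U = [[0.13, -0.47, 0.86, 0.13], [-0.14, -0.87, -0.46, 0.11], [-0.33, -0.13, 0.12, -0.93], [0.92, -0.11, -0.15, -0.34]]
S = [1.24, 1.23, 0.82, 0.08]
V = [[0.58,-0.43,-0.59,0.36], [-0.39,0.6,-0.58,0.39], [0.63,0.61,-0.11,-0.47], [0.34,0.30,0.55,0.71]]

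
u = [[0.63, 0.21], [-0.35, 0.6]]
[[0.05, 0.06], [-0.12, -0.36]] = u @ [[0.13,0.25], [-0.13,-0.46]]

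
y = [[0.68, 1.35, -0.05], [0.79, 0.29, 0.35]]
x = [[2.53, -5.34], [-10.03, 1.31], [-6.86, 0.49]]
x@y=[[-2.50, 1.87, -2.00], [-5.79, -13.16, 0.96], [-4.28, -9.12, 0.51]]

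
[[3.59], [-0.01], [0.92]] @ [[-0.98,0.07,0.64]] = [[-3.52, 0.25, 2.30], [0.01, -0.0, -0.01], [-0.90, 0.06, 0.59]]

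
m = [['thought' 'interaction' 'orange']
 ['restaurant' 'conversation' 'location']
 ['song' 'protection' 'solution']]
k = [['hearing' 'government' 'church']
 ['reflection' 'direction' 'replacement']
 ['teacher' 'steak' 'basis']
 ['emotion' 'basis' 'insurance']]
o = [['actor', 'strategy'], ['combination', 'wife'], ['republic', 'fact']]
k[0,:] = ['hearing', 'government', 'church']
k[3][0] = 'emotion'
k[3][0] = 'emotion'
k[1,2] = 'replacement'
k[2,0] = 'teacher'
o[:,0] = ['actor', 'combination', 'republic']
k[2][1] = 'steak'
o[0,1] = 'strategy'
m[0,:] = ['thought', 'interaction', 'orange']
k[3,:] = ['emotion', 'basis', 'insurance']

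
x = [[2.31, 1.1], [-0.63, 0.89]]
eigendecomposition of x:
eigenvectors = [[(0.8+0j),0.80-0.00j], [-0.51+0.32j,-0.51-0.32j]]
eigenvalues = [(1.6+0.43j), (1.6-0.43j)]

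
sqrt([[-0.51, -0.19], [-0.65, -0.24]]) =[[(0.01+0.59j), -0.01+0.22j], [-0.03+0.75j, (0.03+0.28j)]]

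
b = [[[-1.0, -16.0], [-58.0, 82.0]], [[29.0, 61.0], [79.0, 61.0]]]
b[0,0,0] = -1.0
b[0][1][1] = 82.0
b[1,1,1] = 61.0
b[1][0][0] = 29.0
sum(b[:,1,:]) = 164.0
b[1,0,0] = 29.0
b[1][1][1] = 61.0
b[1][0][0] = 29.0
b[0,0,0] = -1.0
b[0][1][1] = 82.0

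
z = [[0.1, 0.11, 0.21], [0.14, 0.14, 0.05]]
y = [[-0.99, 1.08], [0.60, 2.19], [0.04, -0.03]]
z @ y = [[-0.02, 0.34], [-0.05, 0.46]]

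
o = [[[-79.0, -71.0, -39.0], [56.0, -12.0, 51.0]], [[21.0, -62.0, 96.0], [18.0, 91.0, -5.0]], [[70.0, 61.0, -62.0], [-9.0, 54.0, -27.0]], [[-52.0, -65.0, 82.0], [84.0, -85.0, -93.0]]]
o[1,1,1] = 91.0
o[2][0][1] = 61.0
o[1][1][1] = 91.0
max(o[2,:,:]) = 70.0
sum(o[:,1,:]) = 123.0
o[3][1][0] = 84.0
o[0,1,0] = 56.0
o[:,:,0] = [[-79.0, 56.0], [21.0, 18.0], [70.0, -9.0], [-52.0, 84.0]]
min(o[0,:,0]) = -79.0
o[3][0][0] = -52.0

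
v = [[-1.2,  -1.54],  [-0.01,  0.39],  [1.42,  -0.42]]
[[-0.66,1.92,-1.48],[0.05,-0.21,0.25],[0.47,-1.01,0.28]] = v@ [[0.37,  -0.88,  0.39],  [0.14,  -0.56,  0.66]]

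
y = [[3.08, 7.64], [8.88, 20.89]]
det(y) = -3.502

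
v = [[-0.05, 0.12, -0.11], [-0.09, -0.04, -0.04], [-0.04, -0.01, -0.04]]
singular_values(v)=[0.18, 0.11, 0.01]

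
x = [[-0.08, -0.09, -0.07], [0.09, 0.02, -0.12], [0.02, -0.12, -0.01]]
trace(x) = -0.07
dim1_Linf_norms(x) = [0.09, 0.12, 0.12]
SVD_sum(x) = [[-0.04, -0.11, -0.05],[0.0, 0.00, 0.0],[-0.03, -0.09, -0.04]] + [[-0.0,-0.00,0.00], [0.09,0.01,-0.12], [0.01,0.00,-0.01]] + [[-0.04, 0.02, -0.03],  [-0.00, 0.00, -0.00],  [0.05, -0.03, 0.03]]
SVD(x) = [[0.78, -0.02, -0.62], [-0.02, 1.00, -0.05], [0.62, 0.05, 0.78]] @ diag([0.16524076840583776, 0.15146795200394758, 0.08338433889153352]) @ [[-0.31, -0.88, -0.35],[0.61, 0.1, -0.79],[0.73, -0.46, 0.51]]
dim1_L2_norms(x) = [0.14, 0.15, 0.12]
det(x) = 0.00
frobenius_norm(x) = 0.24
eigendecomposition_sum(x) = [[(-0.04+0.06j), (-0.04-0.04j), (-0.04-0.05j)],[(0.03+0.02j), -0.02+0.03j, -0.03+0.02j],[0.02+0.04j, (-0.03+0.01j), -0.04+0.01j]] + [[(-0.04-0.06j), -0.04+0.04j, -0.04+0.05j],[(0.03-0.02j), -0.02-0.03j, -0.03-0.02j],[0.02-0.04j, -0.03-0.01j, -0.04-0.01j]] + [[(-0+0j), (-0.01+0j), (0.01-0j)], [(0.02-0j), 0.06-0.00j, (-0.07+0j)], [-0.02+0.00j, -0.06+0.00j, (0.06-0j)]]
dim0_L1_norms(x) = [0.19, 0.23, 0.2]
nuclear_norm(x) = 0.40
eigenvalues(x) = [(-0.1+0.09j), (-0.1-0.09j), (0.12+0j)]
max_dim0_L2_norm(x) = 0.15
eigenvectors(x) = [[(0.77+0j), 0.77-0.00j, 0.09+0.00j], [(-0.03-0.45j), (-0.03+0.45j), (-0.73+0j)], [(0.21-0.41j), 0.21+0.41j, (0.68+0j)]]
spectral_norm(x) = 0.17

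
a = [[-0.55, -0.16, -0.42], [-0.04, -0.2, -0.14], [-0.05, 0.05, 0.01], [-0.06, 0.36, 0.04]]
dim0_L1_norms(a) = [0.7, 0.77, 0.61]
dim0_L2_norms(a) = [0.56, 0.44, 0.44]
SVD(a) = [[-0.96, 0.23, -0.12], [-0.25, -0.40, 0.76], [-0.02, 0.16, -0.44], [0.14, 0.87, 0.47]] @ diag([0.7349297330815305, 0.4033561008078018, 0.052746027090549055]) @ [[0.72,0.34,0.6], [-0.42,0.91,-0.01], [0.55,0.25,-0.8]]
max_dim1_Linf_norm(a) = 0.55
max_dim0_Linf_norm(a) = 0.55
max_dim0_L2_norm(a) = 0.56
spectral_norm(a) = 0.73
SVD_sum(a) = [[-0.51, -0.24, -0.42], [-0.13, -0.06, -0.11], [-0.01, -0.00, -0.01], [0.08, 0.04, 0.06]] + [[-0.04, 0.08, -0.0],[0.07, -0.15, 0.00],[-0.03, 0.06, -0.00],[-0.15, 0.32, -0.00]] + [[-0.00, -0.0, 0.01], [0.02, 0.01, -0.03], [-0.01, -0.01, 0.02], [0.01, 0.01, -0.02]]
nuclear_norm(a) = 1.19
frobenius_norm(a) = 0.84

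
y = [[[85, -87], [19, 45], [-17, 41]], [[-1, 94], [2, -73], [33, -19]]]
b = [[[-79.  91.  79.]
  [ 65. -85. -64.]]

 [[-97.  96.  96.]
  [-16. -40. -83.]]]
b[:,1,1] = [-85.0, -40.0]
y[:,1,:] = [[19, 45], [2, -73]]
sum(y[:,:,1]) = 1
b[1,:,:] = [[-97.0, 96.0, 96.0], [-16.0, -40.0, -83.0]]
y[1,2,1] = -19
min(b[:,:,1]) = -85.0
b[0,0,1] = 91.0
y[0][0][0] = 85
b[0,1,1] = -85.0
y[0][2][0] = -17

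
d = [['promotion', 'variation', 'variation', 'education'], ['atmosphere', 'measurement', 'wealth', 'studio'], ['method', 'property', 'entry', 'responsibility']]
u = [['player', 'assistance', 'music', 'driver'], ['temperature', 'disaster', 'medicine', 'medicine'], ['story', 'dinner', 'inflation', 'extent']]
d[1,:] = ['atmosphere', 'measurement', 'wealth', 'studio']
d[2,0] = 'method'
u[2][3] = 'extent'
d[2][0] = 'method'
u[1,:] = ['temperature', 'disaster', 'medicine', 'medicine']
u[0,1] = 'assistance'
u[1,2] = 'medicine'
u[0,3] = 'driver'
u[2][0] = 'story'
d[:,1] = ['variation', 'measurement', 'property']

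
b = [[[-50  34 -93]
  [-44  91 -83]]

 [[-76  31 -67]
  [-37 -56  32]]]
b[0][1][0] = -44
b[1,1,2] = 32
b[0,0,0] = -50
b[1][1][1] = -56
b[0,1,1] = 91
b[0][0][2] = -93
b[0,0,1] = 34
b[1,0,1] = 31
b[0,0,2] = -93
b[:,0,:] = [[-50, 34, -93], [-76, 31, -67]]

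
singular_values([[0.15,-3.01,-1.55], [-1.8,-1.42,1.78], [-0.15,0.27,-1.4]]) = [3.46, 3.03, 0.93]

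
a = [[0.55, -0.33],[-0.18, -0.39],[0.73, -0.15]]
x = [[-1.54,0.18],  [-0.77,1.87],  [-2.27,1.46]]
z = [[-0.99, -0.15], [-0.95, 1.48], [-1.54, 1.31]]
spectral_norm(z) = 2.71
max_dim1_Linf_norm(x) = 2.27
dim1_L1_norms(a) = [0.88, 0.57, 0.88]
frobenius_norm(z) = 2.86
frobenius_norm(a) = 1.07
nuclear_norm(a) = 1.43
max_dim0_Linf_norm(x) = 2.27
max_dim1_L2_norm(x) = 2.7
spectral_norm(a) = 0.97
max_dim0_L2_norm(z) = 2.06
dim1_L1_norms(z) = [1.14, 2.43, 2.85]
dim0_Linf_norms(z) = [1.54, 1.48]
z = x + a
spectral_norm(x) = 3.47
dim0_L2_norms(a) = [0.93, 0.53]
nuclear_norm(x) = 4.78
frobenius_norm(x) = 3.71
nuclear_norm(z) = 3.62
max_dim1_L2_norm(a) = 0.75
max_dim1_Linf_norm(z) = 1.54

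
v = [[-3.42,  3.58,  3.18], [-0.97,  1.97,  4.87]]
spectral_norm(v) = 7.59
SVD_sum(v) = [[-2.39, 2.98, 4.19],  [-2.13, 2.65, 3.73]] + [[-1.03, 0.6, -1.01], [1.16, -0.68, 1.14]]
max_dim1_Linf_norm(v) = 4.87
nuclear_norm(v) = 9.95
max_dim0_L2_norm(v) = 5.82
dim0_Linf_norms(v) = [3.42, 3.58, 4.87]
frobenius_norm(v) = 7.95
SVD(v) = [[-0.75, -0.66], [-0.66, 0.75]] @ diag([7.590587926785566, 2.3551804444112565]) @ [[0.42, -0.52, -0.74], [0.66, -0.38, 0.65]]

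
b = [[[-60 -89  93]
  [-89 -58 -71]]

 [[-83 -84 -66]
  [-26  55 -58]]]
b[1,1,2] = -58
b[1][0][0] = -83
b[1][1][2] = -58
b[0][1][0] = -89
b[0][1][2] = -71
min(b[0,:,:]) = -89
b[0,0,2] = 93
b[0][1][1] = -58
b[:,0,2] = [93, -66]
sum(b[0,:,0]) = -149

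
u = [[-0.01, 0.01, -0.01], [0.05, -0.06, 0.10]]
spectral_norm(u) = 0.13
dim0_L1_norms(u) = [0.06, 0.07, 0.11]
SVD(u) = [[-0.13, 0.99], [0.99, 0.13]] @ diag([0.1279622996318616, 0.0050645703594359315]) @ [[0.40,-0.48,0.79], [-0.68,0.42,0.60]]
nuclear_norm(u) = 0.13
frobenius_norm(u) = 0.13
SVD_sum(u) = [[-0.01, 0.01, -0.01], [0.05, -0.06, 0.10]] + [[-0.0, 0.00, 0.0], [-0.0, 0.0, 0.0]]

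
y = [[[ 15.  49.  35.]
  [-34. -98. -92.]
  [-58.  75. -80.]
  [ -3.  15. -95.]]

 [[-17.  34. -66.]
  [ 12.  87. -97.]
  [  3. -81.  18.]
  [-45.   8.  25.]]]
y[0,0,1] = 49.0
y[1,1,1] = 87.0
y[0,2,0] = -58.0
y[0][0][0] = 15.0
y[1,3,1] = 8.0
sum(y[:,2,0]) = -55.0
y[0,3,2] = -95.0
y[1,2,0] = 3.0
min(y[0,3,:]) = -95.0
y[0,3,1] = 15.0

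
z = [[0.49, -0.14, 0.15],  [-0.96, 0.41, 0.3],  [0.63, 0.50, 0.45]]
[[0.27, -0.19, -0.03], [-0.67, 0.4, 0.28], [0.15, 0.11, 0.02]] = z @ [[0.55,-0.21,-0.20], [-0.21,0.54,-0.06], [-0.20,-0.06,0.39]]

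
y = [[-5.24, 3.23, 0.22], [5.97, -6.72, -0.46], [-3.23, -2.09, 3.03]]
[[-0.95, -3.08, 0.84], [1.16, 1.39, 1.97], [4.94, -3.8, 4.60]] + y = [[-6.19, 0.15, 1.06], [7.13, -5.33, 1.51], [1.71, -5.89, 7.63]]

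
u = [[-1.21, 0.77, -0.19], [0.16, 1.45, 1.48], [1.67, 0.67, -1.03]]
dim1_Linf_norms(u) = [1.21, 1.48, 1.67]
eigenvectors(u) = [[-0.02+0.48j, -0.02-0.48j, (-0.2+0j)], [-0.36-0.14j, (-0.36+0.14j), (-0.93+0j)], [(0.79+0j), 0.79-0.00j, -0.32+0.00j]]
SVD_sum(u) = [[-0.69, 0.24, 0.61], [-0.87, 0.31, 0.77], [1.23, -0.43, -1.09]] + [[-0.1, -0.13, -0.06], [0.96, 1.26, 0.58], [0.62, 0.82, 0.38]] + [[-0.42, 0.66, -0.74], [0.07, -0.12, 0.13], [-0.18, 0.29, -0.32]]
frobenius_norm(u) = 3.27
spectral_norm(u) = 2.29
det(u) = 5.48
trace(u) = -0.79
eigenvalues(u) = [(-1.39+0.9j), (-1.39-0.9j), (1.99+0j)]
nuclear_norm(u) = 5.49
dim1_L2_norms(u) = [1.45, 2.08, 2.07]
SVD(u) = [[-0.42, 0.09, 0.9], [-0.52, -0.84, -0.16], [0.74, -0.54, 0.39]] @ diag([2.287842537843198, 2.016705759056681, 1.1870022760815617]) @ [[0.73,-0.25,-0.64], [-0.57,-0.75,-0.35], [-0.39,0.61,-0.69]]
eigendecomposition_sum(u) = [[(-0.66+0.43j),  (0.21+0.05j),  -0.18-0.41j],  [-0.16-0.61j,  (-0.09+0.15j),  0.36-0.03j],  [0.75+1.04j,  0.06-0.34j,  (-0.65+0.33j)]] + [[-0.66-0.43j, (0.21-0.05j), (-0.18+0.41j)],[-0.16+0.61j, -0.09-0.15j, (0.36+0.03j)],[(0.75-1.04j), (0.06+0.34j), (-0.65-0.33j)]] + [[(0.11-0j), 0.36-0.00j, 0.17+0.00j], [0.48-0.00j, 1.62-0.00j, (0.77+0j)], [0.16-0.00j, (0.56-0j), 0.26+0.00j]]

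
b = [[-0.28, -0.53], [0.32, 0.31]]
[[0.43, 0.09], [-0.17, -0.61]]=b @[[0.54,-3.56],[-1.09,1.72]]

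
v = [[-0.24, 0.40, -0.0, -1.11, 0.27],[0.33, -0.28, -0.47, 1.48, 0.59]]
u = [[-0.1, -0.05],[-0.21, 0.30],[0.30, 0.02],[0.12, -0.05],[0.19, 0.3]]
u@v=[[0.01, -0.03, 0.02, 0.04, -0.06], [0.15, -0.17, -0.14, 0.68, 0.12], [-0.07, 0.11, -0.01, -0.30, 0.09], [-0.05, 0.06, 0.02, -0.21, 0.0], [0.05, -0.01, -0.14, 0.23, 0.23]]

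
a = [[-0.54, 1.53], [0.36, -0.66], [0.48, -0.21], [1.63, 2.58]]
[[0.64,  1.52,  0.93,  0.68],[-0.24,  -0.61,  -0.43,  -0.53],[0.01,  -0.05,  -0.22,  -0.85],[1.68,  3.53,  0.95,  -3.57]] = a @ [[0.24, 0.38, -0.24, -1.86], [0.50, 1.13, 0.52, -0.21]]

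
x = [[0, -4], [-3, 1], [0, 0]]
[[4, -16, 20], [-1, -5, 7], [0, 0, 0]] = x@[[0, 3, -4], [-1, 4, -5]]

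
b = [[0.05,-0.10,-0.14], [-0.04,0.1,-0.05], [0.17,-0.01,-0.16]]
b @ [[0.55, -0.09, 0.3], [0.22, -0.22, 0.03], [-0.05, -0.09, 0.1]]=[[0.01, 0.03, -0.00],  [0.0, -0.01, -0.01],  [0.1, 0.0, 0.03]]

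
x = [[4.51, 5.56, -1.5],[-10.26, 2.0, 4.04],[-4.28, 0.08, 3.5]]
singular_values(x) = [13.13, 5.91, 1.57]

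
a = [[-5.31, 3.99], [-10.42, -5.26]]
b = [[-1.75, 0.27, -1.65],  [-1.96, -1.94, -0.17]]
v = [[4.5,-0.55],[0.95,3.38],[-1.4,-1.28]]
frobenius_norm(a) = 13.43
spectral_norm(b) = 3.17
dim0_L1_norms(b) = [3.71, 2.21, 1.82]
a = b @ v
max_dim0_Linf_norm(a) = 10.42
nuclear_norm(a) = 17.87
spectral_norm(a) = 12.15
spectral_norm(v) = 4.87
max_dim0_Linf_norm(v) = 4.5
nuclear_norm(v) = 8.44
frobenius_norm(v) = 6.04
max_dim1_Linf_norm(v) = 4.5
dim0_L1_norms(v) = [6.85, 5.21]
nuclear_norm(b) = 5.02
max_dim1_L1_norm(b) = 4.07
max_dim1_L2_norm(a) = 11.67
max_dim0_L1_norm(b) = 3.71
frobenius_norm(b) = 3.67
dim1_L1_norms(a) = [9.3, 15.68]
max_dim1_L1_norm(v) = 5.05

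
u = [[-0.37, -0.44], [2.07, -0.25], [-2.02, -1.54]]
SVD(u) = [[-0.16,-0.22], [0.59,-0.80], [-0.79,-0.56]] @ diag([3.097223544998722, 1.2398009163997064]) @ [[0.93, 0.37],[-0.37, 0.93]]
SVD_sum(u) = [[-0.47, -0.19], [1.7, 0.67], [-2.27, -0.90]] + [[0.10, -0.25], [0.37, -0.92], [0.25, -0.64]]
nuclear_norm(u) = 4.34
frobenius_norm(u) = 3.34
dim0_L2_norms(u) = [2.92, 1.62]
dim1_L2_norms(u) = [0.57, 2.09, 2.54]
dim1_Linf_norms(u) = [0.44, 2.07, 2.02]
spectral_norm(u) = 3.10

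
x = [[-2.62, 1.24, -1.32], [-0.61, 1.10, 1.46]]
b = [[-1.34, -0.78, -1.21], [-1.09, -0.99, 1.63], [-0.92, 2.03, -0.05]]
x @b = [[3.37, -1.86, 5.26], [-1.72, 2.35, 2.46]]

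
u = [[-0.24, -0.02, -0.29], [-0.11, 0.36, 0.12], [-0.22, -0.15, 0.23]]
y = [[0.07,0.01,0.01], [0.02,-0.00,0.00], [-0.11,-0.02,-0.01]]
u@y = [[0.01, 0.00, 0.0], [-0.01, -0.00, -0.0], [-0.04, -0.01, -0.00]]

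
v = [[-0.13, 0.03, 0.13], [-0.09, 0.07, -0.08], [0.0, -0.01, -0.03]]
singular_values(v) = [0.19, 0.14, 0.02]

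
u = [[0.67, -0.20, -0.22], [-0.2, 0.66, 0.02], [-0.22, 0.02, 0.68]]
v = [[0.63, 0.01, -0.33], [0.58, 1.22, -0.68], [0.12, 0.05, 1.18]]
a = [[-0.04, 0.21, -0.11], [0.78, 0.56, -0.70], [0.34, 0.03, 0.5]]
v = a + u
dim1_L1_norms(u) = [1.09, 0.88, 0.92]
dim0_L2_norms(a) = [0.85, 0.6, 0.87]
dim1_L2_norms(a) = [0.24, 1.19, 0.61]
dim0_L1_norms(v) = [1.33, 1.28, 2.19]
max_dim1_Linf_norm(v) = 1.22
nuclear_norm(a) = 1.98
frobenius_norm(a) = 1.36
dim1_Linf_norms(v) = [0.63, 1.22, 1.18]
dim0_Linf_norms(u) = [0.67, 0.66, 0.68]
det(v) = 0.96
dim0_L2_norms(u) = [0.73, 0.69, 0.71]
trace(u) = 2.01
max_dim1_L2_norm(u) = 0.73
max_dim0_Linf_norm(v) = 1.22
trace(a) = 1.02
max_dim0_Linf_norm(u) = 0.68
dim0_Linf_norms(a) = [0.78, 0.56, 0.7]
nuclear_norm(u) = 2.01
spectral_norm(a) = 1.20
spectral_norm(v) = 1.69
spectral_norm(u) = 0.98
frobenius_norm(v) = 2.05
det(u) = 0.24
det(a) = -0.13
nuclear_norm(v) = 3.27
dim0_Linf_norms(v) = [0.63, 1.22, 1.18]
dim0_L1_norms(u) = [1.09, 0.88, 0.92]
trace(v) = 3.03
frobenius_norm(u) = 1.23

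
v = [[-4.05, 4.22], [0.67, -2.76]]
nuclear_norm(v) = 7.68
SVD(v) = [[-0.91, 0.40],[0.40, 0.91]] @ diag([6.368522182772011, 1.3112304174098444]) @ [[0.62, -0.78], [-0.78, -0.62]]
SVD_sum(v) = [[-3.64, 4.55],[1.61, -2.01]] + [[-0.41,-0.33], [-0.94,-0.75]]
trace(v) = -6.81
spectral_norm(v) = 6.37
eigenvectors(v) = [[-0.96, -0.87], [0.26, -0.50]]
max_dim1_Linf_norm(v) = 4.22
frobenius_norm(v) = 6.50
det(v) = 8.35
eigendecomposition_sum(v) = [[-3.54, 6.10], [0.97, -1.67]] + [[-0.51, -1.88], [-0.3, -1.09]]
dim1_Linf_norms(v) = [4.22, 2.76]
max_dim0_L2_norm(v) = 5.04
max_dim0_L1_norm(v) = 6.98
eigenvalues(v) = [-5.21, -1.6]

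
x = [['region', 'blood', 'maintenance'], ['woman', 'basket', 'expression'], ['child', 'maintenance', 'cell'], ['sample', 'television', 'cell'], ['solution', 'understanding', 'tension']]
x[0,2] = 'maintenance'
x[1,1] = 'basket'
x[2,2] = 'cell'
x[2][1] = 'maintenance'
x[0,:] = ['region', 'blood', 'maintenance']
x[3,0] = 'sample'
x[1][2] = 'expression'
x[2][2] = 'cell'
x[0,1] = 'blood'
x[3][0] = 'sample'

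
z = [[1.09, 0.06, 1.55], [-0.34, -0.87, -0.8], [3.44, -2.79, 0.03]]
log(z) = [[(0.49+1.52j),(-1.05+0.62j),(0.22-0.94j)], [(-0.64+0.57j),-0.12+2.92j,0.13+0.33j], [(0.74-2.24j),0.96+0.86j,(0.88+1.84j)]]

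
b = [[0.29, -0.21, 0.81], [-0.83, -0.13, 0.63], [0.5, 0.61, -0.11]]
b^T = [[0.29, -0.83, 0.50], [-0.21, -0.13, 0.61], [0.81, 0.63, -0.11]]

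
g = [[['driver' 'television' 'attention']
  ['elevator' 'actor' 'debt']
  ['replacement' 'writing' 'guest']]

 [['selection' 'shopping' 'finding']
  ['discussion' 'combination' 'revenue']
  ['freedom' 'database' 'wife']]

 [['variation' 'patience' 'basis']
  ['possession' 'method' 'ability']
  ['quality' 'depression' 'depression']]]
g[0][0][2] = 'attention'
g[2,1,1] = 'method'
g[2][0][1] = 'patience'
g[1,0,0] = 'selection'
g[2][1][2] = 'ability'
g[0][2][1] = 'writing'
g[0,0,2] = 'attention'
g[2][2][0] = 'quality'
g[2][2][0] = 'quality'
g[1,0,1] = 'shopping'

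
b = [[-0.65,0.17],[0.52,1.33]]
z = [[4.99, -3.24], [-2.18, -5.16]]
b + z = [[4.34, -3.07], [-1.66, -3.83]]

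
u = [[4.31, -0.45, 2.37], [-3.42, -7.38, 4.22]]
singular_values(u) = [9.17, 4.94]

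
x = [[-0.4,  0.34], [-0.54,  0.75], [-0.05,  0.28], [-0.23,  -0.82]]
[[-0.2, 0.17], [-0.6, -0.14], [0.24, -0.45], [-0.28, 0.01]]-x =[[0.2,-0.17], [-0.06,-0.89], [0.29,-0.73], [-0.05,0.83]]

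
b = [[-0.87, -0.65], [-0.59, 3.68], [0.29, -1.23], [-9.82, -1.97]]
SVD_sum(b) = [[-0.96, -0.20], [0.18, 0.04], [0.03, 0.01], [-9.8, -2.08]] + [[0.09, -0.45], [-0.77, 3.64], [0.26, -1.24], [-0.02, 0.11]]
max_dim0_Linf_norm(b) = 9.82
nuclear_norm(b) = 14.02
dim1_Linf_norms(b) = [0.87, 3.68, 1.23, 9.82]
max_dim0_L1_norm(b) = 11.57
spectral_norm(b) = 10.07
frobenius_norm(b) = 10.82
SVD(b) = [[-0.10, 0.12], [0.02, -0.94], [0.00, 0.32], [-1.0, -0.03]] @ diag([10.065223839180515, 3.9587206351537696]) @ [[0.98, 0.21], [0.21, -0.98]]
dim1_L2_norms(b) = [1.09, 3.73, 1.26, 10.02]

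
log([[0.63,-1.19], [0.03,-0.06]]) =[[(-0.06-0.31j), (-10.42+6.48j)],[(0.26-0.16j), (-6.1+3.45j)]]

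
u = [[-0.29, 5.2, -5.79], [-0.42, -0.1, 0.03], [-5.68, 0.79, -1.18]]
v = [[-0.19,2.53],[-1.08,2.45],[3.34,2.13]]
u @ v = [[-24.9, -0.33], [0.29, -1.24], [-3.72, -14.95]]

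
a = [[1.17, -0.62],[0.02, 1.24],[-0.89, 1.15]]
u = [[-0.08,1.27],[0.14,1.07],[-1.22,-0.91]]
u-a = [[-1.25, 1.89], [0.12, -0.17], [-0.33, -2.06]]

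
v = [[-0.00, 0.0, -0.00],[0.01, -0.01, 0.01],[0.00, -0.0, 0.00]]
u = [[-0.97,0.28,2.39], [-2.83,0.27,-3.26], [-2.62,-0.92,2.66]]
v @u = [[0.00, 0.0, 0.0], [-0.01, -0.01, 0.08], [0.00, 0.00, 0.0]]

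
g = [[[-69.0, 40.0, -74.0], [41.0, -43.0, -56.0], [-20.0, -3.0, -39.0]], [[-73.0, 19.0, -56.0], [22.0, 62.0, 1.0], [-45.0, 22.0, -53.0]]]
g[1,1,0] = 22.0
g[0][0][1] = 40.0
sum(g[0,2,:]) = -62.0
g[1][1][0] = 22.0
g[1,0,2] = -56.0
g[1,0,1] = 19.0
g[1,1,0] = 22.0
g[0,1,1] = -43.0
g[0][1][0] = 41.0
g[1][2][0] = -45.0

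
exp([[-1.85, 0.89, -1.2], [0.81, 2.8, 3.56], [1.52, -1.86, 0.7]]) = [[1.34,2.02,2.8], [3.99,1.46,7.57], [-1.95,-3.42,-4.99]]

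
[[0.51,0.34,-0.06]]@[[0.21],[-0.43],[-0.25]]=[[-0.02]]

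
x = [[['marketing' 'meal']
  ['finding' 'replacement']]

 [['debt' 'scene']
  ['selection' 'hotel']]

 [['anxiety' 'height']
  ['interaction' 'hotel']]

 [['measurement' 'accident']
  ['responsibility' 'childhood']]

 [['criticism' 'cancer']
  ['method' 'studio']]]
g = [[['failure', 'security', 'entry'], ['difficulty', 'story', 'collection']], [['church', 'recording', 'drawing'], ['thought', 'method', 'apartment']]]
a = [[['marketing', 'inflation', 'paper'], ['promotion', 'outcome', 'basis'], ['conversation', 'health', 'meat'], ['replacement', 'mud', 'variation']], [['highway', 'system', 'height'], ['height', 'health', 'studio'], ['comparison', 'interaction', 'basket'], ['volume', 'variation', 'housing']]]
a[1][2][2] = 'basket'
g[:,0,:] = [['failure', 'security', 'entry'], ['church', 'recording', 'drawing']]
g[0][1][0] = 'difficulty'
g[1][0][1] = 'recording'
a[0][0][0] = 'marketing'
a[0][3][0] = 'replacement'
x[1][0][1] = 'scene'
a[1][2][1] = 'interaction'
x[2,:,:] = [['anxiety', 'height'], ['interaction', 'hotel']]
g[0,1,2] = 'collection'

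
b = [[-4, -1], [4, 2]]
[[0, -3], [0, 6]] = b @ [[0, 0], [0, 3]]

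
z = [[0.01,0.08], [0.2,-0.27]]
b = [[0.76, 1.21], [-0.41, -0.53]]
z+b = [[0.77, 1.29], [-0.21, -0.80]]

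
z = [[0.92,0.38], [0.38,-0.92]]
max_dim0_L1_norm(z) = 1.3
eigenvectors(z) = [[0.98, -0.19], [0.19, 0.98]]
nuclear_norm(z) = 1.99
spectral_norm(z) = 1.00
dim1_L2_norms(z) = [1.0, 1.0]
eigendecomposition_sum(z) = [[0.96,0.19], [0.19,0.04]] + [[-0.04, 0.19], [0.19, -0.96]]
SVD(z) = [[-0.92,-0.38], [-0.38,0.92]] @ diag([0.9953893710503443, 0.9953893710503443]) @ [[-1.0, -0.00], [-0.00, -1.00]]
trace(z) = 0.00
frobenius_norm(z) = 1.41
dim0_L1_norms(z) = [1.3, 1.3]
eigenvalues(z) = [1.0, -1.0]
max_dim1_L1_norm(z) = 1.3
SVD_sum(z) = [[0.92,0.0], [0.38,0.00]] + [[0.0, 0.38], [0.0, -0.92]]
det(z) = -0.99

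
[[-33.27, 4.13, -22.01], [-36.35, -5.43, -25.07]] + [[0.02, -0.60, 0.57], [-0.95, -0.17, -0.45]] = [[-33.25,3.53,-21.44], [-37.3,-5.60,-25.52]]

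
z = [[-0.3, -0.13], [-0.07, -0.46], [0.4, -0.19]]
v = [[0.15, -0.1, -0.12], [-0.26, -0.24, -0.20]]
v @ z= [[-0.09, 0.05], [0.01, 0.18]]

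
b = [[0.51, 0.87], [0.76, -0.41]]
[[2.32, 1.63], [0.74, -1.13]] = b @ [[1.83, -0.36], [1.59, 2.08]]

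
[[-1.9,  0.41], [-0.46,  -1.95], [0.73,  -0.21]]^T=[[-1.9, -0.46, 0.73],[0.41, -1.95, -0.21]]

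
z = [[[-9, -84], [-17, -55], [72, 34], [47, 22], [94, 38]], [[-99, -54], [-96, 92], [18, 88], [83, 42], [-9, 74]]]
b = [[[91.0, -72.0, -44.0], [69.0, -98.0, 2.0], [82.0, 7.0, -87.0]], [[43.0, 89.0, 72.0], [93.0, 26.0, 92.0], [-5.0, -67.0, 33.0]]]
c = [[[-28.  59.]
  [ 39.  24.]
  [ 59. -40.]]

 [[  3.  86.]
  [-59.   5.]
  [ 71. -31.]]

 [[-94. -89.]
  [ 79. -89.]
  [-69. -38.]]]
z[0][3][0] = 47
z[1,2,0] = 18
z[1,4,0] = -9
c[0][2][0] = 59.0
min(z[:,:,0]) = -99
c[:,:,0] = [[-28.0, 39.0, 59.0], [3.0, -59.0, 71.0], [-94.0, 79.0, -69.0]]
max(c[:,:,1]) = 86.0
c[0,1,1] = 24.0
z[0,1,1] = -55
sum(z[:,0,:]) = -246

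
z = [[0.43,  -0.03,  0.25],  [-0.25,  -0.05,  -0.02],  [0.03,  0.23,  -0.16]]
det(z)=-0.007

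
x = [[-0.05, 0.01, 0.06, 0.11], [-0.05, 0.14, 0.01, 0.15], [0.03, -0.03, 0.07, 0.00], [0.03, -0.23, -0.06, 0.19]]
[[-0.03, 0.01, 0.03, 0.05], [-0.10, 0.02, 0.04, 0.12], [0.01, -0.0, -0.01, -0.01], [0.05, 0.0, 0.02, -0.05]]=x@[[0.0, -0.05, -0.19, -0.05], [-0.41, 0.05, 0.04, 0.50], [-0.04, -0.01, -0.05, 0.03], [-0.25, 0.07, 0.18, 0.34]]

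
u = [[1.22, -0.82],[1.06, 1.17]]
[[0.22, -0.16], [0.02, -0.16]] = u @[[0.12, -0.14], [-0.09, -0.01]]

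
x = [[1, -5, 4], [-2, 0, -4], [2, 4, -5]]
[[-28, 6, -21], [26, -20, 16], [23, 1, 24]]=x @ [[-3, 4, 0], [1, 2, 1], [-5, 3, -4]]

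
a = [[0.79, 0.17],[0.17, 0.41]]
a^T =[[0.79, 0.17],  [0.17, 0.41]]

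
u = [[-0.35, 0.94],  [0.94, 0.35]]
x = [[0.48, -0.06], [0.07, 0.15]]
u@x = [[-0.1, 0.16], [0.48, -0.0]]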